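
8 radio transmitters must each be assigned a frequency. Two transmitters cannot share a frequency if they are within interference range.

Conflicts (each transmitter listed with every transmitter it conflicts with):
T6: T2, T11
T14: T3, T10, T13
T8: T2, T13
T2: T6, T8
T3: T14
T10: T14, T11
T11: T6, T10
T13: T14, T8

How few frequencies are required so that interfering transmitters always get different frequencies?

3

The cycle T14-T10-T11-T6-T2-T8-T13-T14 has odd length 7, so it cannot be 2-colored; at least 3 frequencies are needed.
A valid assignment using 3 frequencies: T6=1, T14=1, T8=1, T2=2, T3=2, T10=3, T11=2, T13=2. No two conflicting transmitters share a frequency.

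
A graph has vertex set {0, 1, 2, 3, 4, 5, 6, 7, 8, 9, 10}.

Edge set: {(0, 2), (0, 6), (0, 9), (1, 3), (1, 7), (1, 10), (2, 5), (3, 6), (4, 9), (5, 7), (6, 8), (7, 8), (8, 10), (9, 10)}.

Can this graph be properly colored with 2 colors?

No

The cycle 6-0-9-10-8-6 has odd length 5, so it cannot be 2-colored; at least 3 colors are needed.
So 2 colors are not enough.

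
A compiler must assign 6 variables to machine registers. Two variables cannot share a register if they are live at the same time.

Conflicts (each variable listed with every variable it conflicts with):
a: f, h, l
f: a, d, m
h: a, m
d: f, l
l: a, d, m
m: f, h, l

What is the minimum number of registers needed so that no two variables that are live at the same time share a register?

2

f and d conflict, so at least 2 registers are needed.
2 registers suffice: register 1 → {a, d, m}; register 2 → {f, h, l}. No two conflicting variables share a register.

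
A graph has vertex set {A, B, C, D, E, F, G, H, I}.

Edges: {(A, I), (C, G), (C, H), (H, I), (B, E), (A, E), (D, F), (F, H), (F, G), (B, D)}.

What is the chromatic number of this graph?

The cycle F-H-I-A-E-B-D-F has odd length 7, so it cannot be 2-colored; at least 3 colors are needed.
3 colors suffice: A=1, B=1, C=2, D=3, E=2, F=2, G=1, H=1, I=2. No two adjacent vertices share a color.

3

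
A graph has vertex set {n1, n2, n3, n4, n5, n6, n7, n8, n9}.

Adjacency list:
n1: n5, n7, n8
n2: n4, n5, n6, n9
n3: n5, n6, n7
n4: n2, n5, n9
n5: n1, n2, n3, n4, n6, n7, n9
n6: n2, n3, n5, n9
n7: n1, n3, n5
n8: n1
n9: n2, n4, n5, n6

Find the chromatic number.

4

n2, n5, n6, n9 form a clique, so at least 4 colors are needed.
4 colors suffice: color 1 → {n5, n8}; color 2 → {n1, n3, n9}; color 3 → {n4, n6, n7}; color 4 → {n2}. Each edge has distinct colors on its endpoints.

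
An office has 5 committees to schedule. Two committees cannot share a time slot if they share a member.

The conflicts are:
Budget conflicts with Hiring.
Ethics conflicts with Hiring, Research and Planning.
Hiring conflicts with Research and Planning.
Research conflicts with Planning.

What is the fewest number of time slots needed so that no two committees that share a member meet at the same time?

4

Ethics, Hiring, Research, Planning pairwise conflict, so at least 4 time slots are needed.
4 time slots suffice: time slot 1 → {Hiring}; time slot 2 → {Budget, Planning}; time slot 3 → {Ethics}; time slot 4 → {Research}. Each listed conflict is separated.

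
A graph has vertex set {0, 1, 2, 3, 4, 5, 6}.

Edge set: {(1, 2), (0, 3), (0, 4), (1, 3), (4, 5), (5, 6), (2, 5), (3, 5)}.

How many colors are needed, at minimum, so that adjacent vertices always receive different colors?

1 and 3 are adjacent, so at least 2 colors are needed.
A valid assignment using 2 colors: 0=a, 1=a, 2=b, 3=b, 4=b, 5=a, 6=b. No two adjacent vertices share a color.

2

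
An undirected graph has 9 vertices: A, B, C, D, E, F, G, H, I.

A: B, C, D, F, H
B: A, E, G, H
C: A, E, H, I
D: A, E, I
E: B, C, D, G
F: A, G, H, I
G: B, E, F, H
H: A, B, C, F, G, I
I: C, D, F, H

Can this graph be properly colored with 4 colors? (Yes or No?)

The chromatic number is 3. B, E, G are pairwise adjacent, so at least 3 colors are needed.
A valid assignment using 3 colors: A=2, B=3, C=3, D=3, E=1, F=3, G=2, H=1, I=2.
Since 4 ≥ 3, a proper 4-coloring certainly exists.

Yes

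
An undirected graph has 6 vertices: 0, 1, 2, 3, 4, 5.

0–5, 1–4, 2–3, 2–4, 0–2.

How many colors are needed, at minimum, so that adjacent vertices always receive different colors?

2

2 and 4 are adjacent, so at least 2 colors are needed.
2 colors suffice: color red → {1, 2, 5}; color blue → {0, 3, 4}. Each edge has distinct colors on its endpoints.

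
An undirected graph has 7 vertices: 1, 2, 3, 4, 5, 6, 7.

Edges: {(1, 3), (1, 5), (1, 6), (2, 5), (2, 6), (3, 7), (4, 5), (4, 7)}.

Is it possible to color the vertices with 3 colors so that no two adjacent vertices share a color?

Yes

The chromatic number is 3. The cycle 5-4-7-3-1-5 has odd length 5, so it cannot be 2-colored; at least 3 colors are needed.
3 colors suffice: color red → {1, 2, 7}; color blue → {3, 5, 6}; color green → {4}.
That is already a proper 3-coloring.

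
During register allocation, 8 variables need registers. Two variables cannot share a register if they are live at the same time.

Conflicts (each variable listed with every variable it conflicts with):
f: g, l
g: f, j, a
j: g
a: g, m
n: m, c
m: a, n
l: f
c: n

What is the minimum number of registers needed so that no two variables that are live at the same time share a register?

2

n and c conflict, so at least 2 registers are needed.
2 registers suffice: register 1 → {g, m, l, c}; register 2 → {f, j, a, n}. No two conflicting variables share a register.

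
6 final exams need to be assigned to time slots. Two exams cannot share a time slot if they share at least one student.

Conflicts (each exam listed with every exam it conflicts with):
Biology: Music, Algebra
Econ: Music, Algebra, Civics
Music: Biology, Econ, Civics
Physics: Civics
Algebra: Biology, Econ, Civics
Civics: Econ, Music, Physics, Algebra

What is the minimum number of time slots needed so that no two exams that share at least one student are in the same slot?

3

Econ, Algebra, Civics all conflict with each other, so at least 3 time slots are needed.
Using 3 time slots: Biology=1, Econ=3, Music=2, Physics=2, Algebra=2, Civics=1. Every pair that conflicts lands in different time slots.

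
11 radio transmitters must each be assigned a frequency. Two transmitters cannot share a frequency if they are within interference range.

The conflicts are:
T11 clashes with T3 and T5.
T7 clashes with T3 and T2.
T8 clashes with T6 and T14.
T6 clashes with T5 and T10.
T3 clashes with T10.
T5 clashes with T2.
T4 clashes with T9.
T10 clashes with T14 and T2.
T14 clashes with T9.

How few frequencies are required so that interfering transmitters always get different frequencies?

3

The cycle T6-T5-T11-T3-T10-T6 has odd length 5, so it cannot be 2-colored; at least 3 frequencies are needed.
3 frequencies suffice: frequency 1 → {T7, T8, T5, T10, T9}; frequency 2 → {T6, T3, T4, T14, T2}; frequency 3 → {T11}. No two conflicting transmitters share a frequency.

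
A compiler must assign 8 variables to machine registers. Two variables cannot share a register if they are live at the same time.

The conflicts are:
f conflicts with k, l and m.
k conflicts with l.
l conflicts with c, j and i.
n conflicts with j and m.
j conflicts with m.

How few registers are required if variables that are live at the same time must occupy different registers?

f, k, l pairwise conflict, so at least 3 registers are needed.
A valid assignment using 3 registers: f=2, k=3, l=1, c=2, n=3, j=2, m=1, i=2. Every pair that conflicts lands in different registers.

3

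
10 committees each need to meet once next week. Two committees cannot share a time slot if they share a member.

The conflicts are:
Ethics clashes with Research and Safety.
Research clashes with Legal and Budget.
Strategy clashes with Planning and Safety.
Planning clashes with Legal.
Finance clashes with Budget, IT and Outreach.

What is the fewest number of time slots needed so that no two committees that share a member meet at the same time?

Finance and Outreach conflict, so at least 2 time slots are needed.
A valid assignment using 2 time slots: Ethics=2, Research=1, Strategy=2, Planning=1, Finance=1, Legal=2, Safety=1, Budget=2, IT=2, Outreach=2. Each listed conflict is separated.

2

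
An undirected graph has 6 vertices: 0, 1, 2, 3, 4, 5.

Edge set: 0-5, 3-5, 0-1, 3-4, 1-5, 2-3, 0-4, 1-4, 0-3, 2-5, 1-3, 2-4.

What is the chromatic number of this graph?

4

0, 1, 3, 5 are pairwise adjacent (a clique of size 4), so at least 4 colors are needed.
4 colors suffice: 0=c, 1=d, 2=c, 3=a, 4=b, 5=b. Every edge joins two different colors.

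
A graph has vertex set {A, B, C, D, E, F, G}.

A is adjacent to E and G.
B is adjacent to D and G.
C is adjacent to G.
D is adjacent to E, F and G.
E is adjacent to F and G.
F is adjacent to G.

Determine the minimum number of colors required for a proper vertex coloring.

D, E, F, G are pairwise adjacent (a clique of size 4), so at least 4 colors are needed.
4 colors suffice: A=3, B=2, C=2, D=3, E=2, F=4, G=1. Every edge joins two different colors.

4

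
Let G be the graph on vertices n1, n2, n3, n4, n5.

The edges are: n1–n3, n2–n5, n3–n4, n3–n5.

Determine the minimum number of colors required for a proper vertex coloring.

n2 and n5 are adjacent, so at least 2 colors are needed.
2 colors suffice: color 1 → {n2, n3}; color 2 → {n1, n4, n5}. Every edge joins two different colors.

2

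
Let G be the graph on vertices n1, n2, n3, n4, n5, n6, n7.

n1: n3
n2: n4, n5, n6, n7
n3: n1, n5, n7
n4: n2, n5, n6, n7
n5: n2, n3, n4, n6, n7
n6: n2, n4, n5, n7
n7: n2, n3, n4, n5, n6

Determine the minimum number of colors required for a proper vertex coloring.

5

n2, n4, n5, n6, n7 form a clique, so at least 5 colors are needed.
One proper 5-coloring: n1=1, n2=4, n3=3, n4=3, n5=1, n6=5, n7=2. Each edge has distinct colors on its endpoints.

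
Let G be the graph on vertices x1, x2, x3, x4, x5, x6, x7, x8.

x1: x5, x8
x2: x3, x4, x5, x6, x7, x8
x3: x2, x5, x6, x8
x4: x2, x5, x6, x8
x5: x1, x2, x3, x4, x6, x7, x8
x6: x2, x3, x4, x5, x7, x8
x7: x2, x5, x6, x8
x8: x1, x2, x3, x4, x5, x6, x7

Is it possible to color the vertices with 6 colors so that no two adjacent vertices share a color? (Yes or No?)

The chromatic number is 5. x2, x3, x5, x6, x8 form a clique, so at least 5 colors are needed.
5 colors suffice: x1=3, x2=3, x3=5, x4=5, x5=1, x6=4, x7=5, x8=2.
Since 6 ≥ 5, a proper 6-coloring certainly exists.

Yes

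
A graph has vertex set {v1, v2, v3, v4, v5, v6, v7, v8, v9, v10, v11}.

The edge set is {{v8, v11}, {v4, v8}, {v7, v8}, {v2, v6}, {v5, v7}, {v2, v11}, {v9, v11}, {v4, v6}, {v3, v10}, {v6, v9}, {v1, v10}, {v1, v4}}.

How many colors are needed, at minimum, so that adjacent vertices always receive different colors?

The cycle v11-v8-v4-v6-v9-v11 has odd length 5, so it cannot be 2-colored; at least 3 colors are needed.
3 colors suffice: color R → {v4, v7, v10, v11}; color B → {v1, v3, v5, v6, v8}; color G → {v2, v9}. Every edge joins two different colors.

3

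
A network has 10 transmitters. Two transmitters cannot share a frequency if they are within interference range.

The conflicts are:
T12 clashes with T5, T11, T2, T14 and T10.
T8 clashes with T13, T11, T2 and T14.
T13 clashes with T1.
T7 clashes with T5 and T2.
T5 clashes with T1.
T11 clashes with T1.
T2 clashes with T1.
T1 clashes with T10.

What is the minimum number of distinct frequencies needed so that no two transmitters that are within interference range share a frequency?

T12 and T10 conflict, so at least 2 frequencies are needed.
2 frequencies suffice: frequency 1 → {T12, T8, T7, T1}; frequency 2 → {T13, T5, T11, T2, T14, T10}. No two conflicting transmitters share a frequency.

2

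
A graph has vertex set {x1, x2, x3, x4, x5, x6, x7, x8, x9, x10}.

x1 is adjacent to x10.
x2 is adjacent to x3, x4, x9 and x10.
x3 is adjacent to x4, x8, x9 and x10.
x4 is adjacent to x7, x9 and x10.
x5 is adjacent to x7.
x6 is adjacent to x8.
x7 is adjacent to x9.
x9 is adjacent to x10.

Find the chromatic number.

5

x2, x3, x4, x9, x10 form a clique, so at least 5 colors are needed.
5 colors suffice: color red → {x1, x5, x8, x9}; color blue → {x3, x6, x7}; color green → {x10}; color yellow → {x4}; color purple → {x2}. Every edge joins two different colors.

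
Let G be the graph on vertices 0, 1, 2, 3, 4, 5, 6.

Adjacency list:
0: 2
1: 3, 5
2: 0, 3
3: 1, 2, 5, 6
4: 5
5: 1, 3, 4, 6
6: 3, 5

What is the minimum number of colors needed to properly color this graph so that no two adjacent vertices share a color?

3

3, 5, 6 are mutually adjacent, so at least 3 colors are needed.
A valid assignment using 3 colors: 0=a, 1=c, 2=b, 3=a, 4=a, 5=b, 6=c. Each edge has distinct colors on its endpoints.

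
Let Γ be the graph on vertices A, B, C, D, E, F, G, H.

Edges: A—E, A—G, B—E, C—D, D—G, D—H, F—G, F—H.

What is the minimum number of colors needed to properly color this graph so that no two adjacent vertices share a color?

F and G are adjacent, so at least 2 colors are needed.
2 colors suffice: color 1 → {C, E, G, H}; color 2 → {A, B, D, F}. Each edge has distinct colors on its endpoints.

2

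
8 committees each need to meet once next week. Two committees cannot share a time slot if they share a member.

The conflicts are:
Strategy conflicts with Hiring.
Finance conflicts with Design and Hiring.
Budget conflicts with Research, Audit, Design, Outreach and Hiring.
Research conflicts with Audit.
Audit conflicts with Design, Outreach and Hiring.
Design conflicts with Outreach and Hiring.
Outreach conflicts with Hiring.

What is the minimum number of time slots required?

Budget, Audit, Design, Outreach, Hiring pairwise conflict, so at least 5 time slots are needed.
5 time slots suffice: time slot 1 → {Research, Hiring}; time slot 2 → {Strategy, Finance, Budget}; time slot 3 → {Audit}; time slot 4 → {Design}; time slot 5 → {Outreach}. Each listed conflict is separated.

5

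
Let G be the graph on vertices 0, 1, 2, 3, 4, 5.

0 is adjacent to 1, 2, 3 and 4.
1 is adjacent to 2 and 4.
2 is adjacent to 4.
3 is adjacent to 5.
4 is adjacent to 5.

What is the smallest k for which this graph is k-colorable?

0, 1, 2, 4 are mutually adjacent (a clique of size 4), so at least 4 colors are needed.
One proper 4-coloring: 0=blue, 1=yellow, 2=green, 3=red, 4=red, 5=blue. Every edge joins two different colors.

4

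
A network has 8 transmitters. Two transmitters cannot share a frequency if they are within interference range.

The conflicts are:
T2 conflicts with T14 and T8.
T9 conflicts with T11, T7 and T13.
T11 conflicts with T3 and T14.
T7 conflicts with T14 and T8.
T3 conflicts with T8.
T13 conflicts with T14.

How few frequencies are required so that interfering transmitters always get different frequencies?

3

The cycle T3-T11-T9-T7-T8-T3 has odd length 5, so it cannot be 2-colored; at least 3 frequencies are needed.
Using 3 frequencies: T2=2, T9=1, T11=2, T7=2, T3=3, T13=2, T14=1, T8=1. Each listed conflict is separated.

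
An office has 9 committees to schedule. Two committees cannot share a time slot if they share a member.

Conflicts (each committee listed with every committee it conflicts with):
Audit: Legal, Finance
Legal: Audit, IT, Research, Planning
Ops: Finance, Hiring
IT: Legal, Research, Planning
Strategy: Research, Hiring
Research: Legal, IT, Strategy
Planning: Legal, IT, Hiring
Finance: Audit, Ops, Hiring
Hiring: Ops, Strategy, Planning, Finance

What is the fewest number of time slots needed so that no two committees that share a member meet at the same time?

Legal, IT, Research are mutually in conflict, so at least 3 time slots are needed.
3 time slots suffice: time slot 1 → {Legal, Hiring}; time slot 2 → {Research, Planning, Finance}; time slot 3 → {Audit, Ops, IT, Strategy}. No two conflicting committees share a time slot.

3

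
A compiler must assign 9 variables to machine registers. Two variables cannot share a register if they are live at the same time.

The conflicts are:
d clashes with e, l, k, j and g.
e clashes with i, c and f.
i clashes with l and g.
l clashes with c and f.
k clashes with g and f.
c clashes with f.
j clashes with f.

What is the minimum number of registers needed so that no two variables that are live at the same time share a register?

d, k, g are mutually in conflict, so at least 3 registers are needed.
Using 3 registers: d=1, e=2, i=1, l=2, k=3, c=3, j=2, g=2, f=1. Each listed conflict is separated.

3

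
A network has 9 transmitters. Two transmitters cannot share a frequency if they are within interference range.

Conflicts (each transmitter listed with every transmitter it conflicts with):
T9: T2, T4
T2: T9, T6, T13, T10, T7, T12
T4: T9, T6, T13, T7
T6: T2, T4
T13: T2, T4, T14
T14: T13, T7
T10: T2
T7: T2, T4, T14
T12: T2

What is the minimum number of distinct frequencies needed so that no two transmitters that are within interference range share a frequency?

T2 and T12 conflict, so at least 2 frequencies are needed.
2 frequencies suffice: T9=2, T2=1, T4=1, T6=2, T13=2, T14=1, T10=2, T7=2, T12=2. Each listed conflict is separated.

2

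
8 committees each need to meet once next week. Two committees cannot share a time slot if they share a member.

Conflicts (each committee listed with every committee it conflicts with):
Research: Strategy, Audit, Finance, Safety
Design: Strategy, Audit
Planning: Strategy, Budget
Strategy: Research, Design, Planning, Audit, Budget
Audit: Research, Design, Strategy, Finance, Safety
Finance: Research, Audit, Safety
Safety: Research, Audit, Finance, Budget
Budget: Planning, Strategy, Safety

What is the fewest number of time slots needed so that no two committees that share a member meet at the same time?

Research, Audit, Finance, Safety pairwise conflict, so at least 4 time slots are needed.
4 time slots suffice: time slot 1 → {Strategy, Safety}; time slot 2 → {Audit, Budget}; time slot 3 → {Research, Design, Planning}; time slot 4 → {Finance}. Every pair that conflicts lands in different time slots.

4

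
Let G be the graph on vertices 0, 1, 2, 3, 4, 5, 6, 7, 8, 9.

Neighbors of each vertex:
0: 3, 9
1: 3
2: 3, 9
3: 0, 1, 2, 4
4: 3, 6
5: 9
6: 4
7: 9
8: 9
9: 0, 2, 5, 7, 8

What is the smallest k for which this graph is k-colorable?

2

7 and 9 are adjacent, so at least 2 colors are needed.
2 colors suffice: color a → {3, 6, 9}; color b → {0, 1, 2, 4, 5, 7, 8}. Each edge has distinct colors on its endpoints.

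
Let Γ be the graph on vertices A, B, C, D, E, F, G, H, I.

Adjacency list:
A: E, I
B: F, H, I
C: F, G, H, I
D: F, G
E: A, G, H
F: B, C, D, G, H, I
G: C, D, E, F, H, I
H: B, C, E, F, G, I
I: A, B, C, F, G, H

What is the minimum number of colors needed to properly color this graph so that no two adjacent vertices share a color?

5

C, F, G, H, I are mutually adjacent (a clique of size 5), so at least 5 colors are needed.
5 colors suffice: color 1 → {A, D, H}; color 2 → {E, I}; color 3 → {B, G}; color 4 → {F}; color 5 → {C}. Every edge joins two different colors.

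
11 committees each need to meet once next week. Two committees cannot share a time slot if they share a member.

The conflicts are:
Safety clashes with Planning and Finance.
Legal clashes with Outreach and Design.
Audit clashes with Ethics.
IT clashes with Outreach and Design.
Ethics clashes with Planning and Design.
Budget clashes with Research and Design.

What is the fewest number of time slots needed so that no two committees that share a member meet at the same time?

Ethics and Planning conflict, so at least 2 time slots are needed.
A valid assignment using 2 time slots: Safety=2, Legal=2, Audit=1, IT=2, Outreach=1, Ethics=2, Planning=1, Budget=2, Research=1, Finance=1, Design=1. Each listed conflict is separated.

2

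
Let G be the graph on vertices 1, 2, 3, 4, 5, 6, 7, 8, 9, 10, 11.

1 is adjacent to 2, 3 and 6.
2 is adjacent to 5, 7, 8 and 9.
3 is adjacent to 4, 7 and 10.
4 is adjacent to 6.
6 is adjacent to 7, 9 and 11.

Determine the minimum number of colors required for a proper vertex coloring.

2 and 8 are adjacent, so at least 2 colors are needed.
2 colors suffice: color a → {2, 3, 6}; color b → {1, 4, 5, 7, 8, 9, 10, 11}. No two adjacent vertices share a color.

2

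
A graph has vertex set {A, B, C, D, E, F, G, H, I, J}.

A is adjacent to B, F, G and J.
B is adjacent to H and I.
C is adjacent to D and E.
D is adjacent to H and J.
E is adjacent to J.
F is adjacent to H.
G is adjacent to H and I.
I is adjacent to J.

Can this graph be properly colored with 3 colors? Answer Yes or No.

Yes

The chromatic number is 3. The cycle G-A-J-D-H-G has odd length 5, so it cannot be 2-colored; at least 3 colors are needed.
3 colors suffice: color red → {A, E, H, I}; color blue → {B, C, F, G, J}; color green → {D}.
That is already a proper 3-coloring.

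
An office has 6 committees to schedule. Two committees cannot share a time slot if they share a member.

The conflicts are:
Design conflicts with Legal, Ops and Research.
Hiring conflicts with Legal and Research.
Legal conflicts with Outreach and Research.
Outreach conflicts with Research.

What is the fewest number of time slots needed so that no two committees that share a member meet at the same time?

Legal, Outreach, Research all conflict with each other, so at least 3 time slots are needed.
Using 3 time slots: Design=3, Hiring=3, Legal=2, Outreach=3, Ops=1, Research=1. No two conflicting committees share a time slot.

3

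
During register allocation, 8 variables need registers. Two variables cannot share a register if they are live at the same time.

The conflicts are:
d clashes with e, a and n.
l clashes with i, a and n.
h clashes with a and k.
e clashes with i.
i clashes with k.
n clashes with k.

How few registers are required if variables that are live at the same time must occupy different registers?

3

The cycle i-e-d-n-l-i has odd length 5, so it cannot be 2-colored; at least 3 registers are needed.
3 registers suffice: register 1 → {d, l, k}; register 2 → {i, a, n}; register 3 → {h, e}. Each listed conflict is separated.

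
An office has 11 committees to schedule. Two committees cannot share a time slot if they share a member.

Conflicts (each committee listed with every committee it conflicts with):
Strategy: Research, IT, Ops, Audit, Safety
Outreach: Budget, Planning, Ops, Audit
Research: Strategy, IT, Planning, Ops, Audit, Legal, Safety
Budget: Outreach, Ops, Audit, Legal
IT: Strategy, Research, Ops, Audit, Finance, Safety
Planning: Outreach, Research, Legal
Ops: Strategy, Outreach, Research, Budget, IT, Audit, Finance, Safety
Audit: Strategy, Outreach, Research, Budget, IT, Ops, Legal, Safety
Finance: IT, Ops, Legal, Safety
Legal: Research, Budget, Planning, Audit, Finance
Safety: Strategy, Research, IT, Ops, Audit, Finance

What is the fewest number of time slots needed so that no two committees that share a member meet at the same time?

Strategy, Research, IT, Ops, Audit, Safety are mutually in conflict, so at least 6 time slots are needed.
6 time slots suffice: Strategy=6, Outreach=4, Research=3, Budget=3, IT=5, Planning=1, Ops=2, Audit=1, Finance=1, Legal=2, Safety=4. No two conflicting committees share a time slot.

6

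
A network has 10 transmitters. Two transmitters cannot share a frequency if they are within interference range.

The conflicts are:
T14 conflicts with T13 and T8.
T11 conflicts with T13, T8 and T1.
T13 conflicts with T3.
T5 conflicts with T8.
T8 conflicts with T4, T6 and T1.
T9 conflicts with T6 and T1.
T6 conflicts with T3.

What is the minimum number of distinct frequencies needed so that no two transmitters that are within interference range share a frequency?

3

T11, T8, T1 all conflict with each other, so at least 3 frequencies are needed.
3 frequencies suffice: frequency 1 → {T13, T8, T9}; frequency 2 → {T14, T5, T4, T6, T1}; frequency 3 → {T11, T3}. No two conflicting transmitters share a frequency.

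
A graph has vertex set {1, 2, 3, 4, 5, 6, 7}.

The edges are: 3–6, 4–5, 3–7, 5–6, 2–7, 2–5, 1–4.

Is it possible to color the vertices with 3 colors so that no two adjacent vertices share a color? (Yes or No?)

Yes

The chromatic number is 3. The cycle 3-7-2-5-6-3 has odd length 5, so it cannot be 2-colored; at least 3 colors are needed.
3 colors suffice: color red → {1, 3, 5}; color blue → {2, 4, 6}; color green → {7}.
That is already a proper 3-coloring.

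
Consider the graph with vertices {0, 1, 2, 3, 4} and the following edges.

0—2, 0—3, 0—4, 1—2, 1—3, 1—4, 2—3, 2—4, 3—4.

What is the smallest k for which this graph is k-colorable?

4

0, 2, 3, 4 are pairwise adjacent (a clique of size 4), so at least 4 colors are needed.
A valid assignment using 4 colors: 0=yellow, 1=yellow, 2=blue, 3=red, 4=green. No two adjacent vertices share a color.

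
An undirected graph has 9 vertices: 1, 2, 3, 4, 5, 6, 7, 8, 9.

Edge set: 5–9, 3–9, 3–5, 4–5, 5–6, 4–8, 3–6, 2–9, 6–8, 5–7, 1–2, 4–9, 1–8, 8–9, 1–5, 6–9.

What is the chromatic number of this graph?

4

3, 5, 6, 9 are mutually adjacent (a clique of size 4), so at least 4 colors are needed.
4 colors suffice: color red → {1, 7, 9}; color blue → {2, 5, 8}; color green → {4, 6}; color yellow → {3}. Every edge joins two different colors.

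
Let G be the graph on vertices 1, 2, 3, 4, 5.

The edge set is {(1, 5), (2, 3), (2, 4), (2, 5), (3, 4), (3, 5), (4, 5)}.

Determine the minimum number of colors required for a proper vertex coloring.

4

2, 3, 4, 5 are pairwise adjacent (a clique of size 4), so at least 4 colors are needed.
4 colors suffice: 1=blue, 2=blue, 3=yellow, 4=green, 5=red. No two adjacent vertices share a color.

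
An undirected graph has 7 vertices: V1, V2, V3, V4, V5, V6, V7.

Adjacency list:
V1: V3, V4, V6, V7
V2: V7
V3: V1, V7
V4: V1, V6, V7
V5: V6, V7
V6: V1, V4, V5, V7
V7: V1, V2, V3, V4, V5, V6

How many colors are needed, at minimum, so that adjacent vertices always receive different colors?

V1, V4, V6, V7 form a clique, so at least 4 colors are needed.
4 colors suffice: color 1 → {V7}; color 2 → {V1, V2, V5}; color 3 → {V3, V6}; color 4 → {V4}. Every edge joins two different colors.

4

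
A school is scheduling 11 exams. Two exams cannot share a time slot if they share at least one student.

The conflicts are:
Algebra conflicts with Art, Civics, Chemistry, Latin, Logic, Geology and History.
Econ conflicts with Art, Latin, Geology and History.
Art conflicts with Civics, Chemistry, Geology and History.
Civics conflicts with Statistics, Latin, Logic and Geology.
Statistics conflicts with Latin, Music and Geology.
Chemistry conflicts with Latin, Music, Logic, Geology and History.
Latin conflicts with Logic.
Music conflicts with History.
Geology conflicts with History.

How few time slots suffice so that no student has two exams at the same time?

Algebra, Art, Chemistry, Geology, History all conflict with each other, so at least 5 time slots are needed.
5 time slots suffice: Algebra=3, Econ=2, Art=5, Civics=2, Statistics=3, Chemistry=2, Latin=1, Music=1, Logic=4, Geology=1, History=4. No two conflicting exams share a time slot.

5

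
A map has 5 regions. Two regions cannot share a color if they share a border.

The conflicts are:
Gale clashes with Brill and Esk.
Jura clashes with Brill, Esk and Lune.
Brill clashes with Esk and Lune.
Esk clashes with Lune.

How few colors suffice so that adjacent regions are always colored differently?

4

Jura, Brill, Esk, Lune all conflict with each other, so at least 4 colors are needed.
One proper 4-coloring: Gale=3, Jura=4, Brill=2, Esk=1, Lune=3. Every pair that conflicts lands in different colors.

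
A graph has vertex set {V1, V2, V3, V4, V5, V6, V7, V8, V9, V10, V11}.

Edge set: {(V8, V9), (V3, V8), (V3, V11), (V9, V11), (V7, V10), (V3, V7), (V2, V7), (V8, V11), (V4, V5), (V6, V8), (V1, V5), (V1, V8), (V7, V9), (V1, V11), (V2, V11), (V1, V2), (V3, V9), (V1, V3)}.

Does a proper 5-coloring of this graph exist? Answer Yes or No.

The chromatic number is 4. V1, V3, V8, V11 form a clique, so at least 4 colors are needed.
4 colors suffice: color 1 → {V2, V3, V5, V6, V10}; color 2 → {V1, V4, V9}; color 3 → {V7, V8}; color 4 → {V11}.
Since 5 ≥ 4, a proper 5-coloring certainly exists.

Yes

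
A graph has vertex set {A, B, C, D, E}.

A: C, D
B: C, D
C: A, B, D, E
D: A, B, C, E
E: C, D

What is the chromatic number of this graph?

C, D, E are mutually adjacent, so at least 3 colors are needed.
3 colors suffice: color red → {D}; color blue → {C}; color green → {A, B, E}. No two adjacent vertices share a color.

3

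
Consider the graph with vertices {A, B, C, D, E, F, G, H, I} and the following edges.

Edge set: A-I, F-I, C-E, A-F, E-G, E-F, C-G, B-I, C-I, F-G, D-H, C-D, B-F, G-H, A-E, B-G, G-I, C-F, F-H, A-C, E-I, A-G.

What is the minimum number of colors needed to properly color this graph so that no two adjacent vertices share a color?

6

A, C, E, F, G, I form a clique, so at least 6 colors are needed.
6 colors suffice: color 1 → {D, G}; color 2 → {F}; color 3 → {B, C, H}; color 4 → {I}; color 5 → {E}; color 6 → {A}. Each edge has distinct colors on its endpoints.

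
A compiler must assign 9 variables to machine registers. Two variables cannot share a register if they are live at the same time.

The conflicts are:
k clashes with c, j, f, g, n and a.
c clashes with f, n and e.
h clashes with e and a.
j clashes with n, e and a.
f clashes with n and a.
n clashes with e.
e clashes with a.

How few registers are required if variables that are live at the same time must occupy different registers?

k, c, f, n are mutually in conflict, so at least 4 registers are needed.
Using 4 registers: k=1, c=4, h=3, j=3, f=3, g=2, n=2, e=1, a=2. Every pair that conflicts lands in different registers.

4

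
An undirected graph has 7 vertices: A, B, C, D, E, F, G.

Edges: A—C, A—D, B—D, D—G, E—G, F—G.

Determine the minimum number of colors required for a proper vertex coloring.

B and D are adjacent, so at least 2 colors are needed.
2 colors suffice: color red → {C, D, E, F}; color blue → {A, B, G}. Each edge has distinct colors on its endpoints.

2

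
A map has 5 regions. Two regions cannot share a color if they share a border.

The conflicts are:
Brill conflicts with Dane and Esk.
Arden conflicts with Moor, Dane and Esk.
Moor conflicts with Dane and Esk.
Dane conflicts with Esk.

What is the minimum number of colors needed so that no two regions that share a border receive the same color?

Arden, Moor, Dane, Esk all conflict with each other, so at least 4 colors are needed.
4 colors suffice: color 1 → {Esk}; color 2 → {Dane}; color 3 → {Brill, Arden}; color 4 → {Moor}. Every pair that conflicts lands in different colors.

4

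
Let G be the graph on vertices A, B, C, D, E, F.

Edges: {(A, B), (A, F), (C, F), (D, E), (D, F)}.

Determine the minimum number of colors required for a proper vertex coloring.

A and F are adjacent, so at least 2 colors are needed.
One proper 2-coloring: A=blue, B=red, C=blue, D=blue, E=red, F=red. No two adjacent vertices share a color.

2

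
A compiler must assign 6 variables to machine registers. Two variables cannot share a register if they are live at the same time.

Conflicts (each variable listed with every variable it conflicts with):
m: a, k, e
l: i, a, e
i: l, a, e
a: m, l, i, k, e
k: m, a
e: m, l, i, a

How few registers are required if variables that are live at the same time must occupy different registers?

4

l, i, a, e are mutually in conflict, so at least 4 registers are needed.
Using 4 registers: m=3, l=4, i=3, a=1, k=2, e=2. Every pair that conflicts lands in different registers.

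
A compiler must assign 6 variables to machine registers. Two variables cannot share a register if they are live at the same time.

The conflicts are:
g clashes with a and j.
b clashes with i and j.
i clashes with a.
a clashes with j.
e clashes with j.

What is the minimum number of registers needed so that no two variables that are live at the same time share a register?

g, a, j all conflict with each other, so at least 3 registers are needed.
3 registers suffice: g=3, b=2, i=1, a=2, e=2, j=1. Each listed conflict is separated.

3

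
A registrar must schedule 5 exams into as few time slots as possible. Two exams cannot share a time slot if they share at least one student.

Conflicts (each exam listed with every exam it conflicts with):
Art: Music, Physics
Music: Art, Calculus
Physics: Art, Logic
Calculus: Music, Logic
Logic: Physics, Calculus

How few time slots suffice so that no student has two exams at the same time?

3

The cycle Art-Physics-Logic-Calculus-Music-Art has odd length 5, so it cannot be 2-colored; at least 3 time slots are needed.
A valid assignment using 3 time slots: Art=1, Music=2, Physics=2, Calculus=3, Logic=1. Every pair that conflicts lands in different time slots.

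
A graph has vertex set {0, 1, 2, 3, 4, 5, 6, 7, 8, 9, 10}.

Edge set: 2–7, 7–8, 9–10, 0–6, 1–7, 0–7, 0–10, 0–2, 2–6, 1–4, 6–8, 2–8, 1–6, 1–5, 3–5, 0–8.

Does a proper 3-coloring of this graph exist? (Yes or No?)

0, 2, 6, 8 form a clique, so at least 4 colors are needed.
So 3 colors are not enough.

No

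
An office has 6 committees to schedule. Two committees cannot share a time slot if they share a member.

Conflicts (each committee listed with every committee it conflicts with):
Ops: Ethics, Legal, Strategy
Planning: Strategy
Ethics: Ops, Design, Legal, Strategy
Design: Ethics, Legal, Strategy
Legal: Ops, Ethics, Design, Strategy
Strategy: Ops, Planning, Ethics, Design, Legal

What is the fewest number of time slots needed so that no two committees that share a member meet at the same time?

Ethics, Design, Legal, Strategy all conflict with each other, so at least 4 time slots are needed.
Using 4 time slots: Ops=4, Planning=2, Ethics=3, Design=4, Legal=2, Strategy=1. No two conflicting committees share a time slot.

4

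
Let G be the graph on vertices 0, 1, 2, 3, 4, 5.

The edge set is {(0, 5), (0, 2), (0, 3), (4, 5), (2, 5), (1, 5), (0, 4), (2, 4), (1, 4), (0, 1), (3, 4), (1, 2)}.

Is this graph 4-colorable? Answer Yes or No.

No

0, 1, 2, 4, 5 are pairwise adjacent (a clique of size 5), so at least 5 colors are needed.
So 4 colors are not enough.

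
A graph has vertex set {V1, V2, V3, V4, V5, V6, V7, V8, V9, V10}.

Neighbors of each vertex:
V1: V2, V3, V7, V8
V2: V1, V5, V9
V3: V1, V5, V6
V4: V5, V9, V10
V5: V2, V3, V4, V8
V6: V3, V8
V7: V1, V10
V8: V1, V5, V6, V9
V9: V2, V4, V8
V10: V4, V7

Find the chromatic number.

2

V2 and V5 are adjacent, so at least 2 colors are needed.
2 colors suffice: V1=1, V2=2, V3=2, V4=2, V5=1, V6=1, V7=2, V8=2, V9=1, V10=1. Every edge joins two different colors.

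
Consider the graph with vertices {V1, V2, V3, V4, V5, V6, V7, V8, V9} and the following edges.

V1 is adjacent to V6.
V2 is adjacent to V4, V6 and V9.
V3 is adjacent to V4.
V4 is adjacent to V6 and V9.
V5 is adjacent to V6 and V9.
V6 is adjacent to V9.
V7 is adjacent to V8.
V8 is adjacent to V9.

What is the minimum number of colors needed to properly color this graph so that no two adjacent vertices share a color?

V2, V4, V6, V9 are mutually adjacent (a clique of size 4), so at least 4 colors are needed.
One proper 4-coloring: V1=1, V2=4, V3=1, V4=3, V5=3, V6=2, V7=1, V8=2, V9=1. Each edge has distinct colors on its endpoints.

4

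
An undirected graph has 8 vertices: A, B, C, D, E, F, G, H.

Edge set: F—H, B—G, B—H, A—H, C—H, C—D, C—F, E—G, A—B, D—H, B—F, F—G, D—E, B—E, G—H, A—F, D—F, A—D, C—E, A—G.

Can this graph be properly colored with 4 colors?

No

A, B, F, G, H are mutually adjacent (a clique of size 5), so at least 5 colors are needed.
So 4 colors are not enough.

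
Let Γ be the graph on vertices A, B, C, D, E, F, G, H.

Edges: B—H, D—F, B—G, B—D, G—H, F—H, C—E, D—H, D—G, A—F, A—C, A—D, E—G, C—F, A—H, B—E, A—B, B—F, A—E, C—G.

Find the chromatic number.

5

A, B, D, F, H are mutually adjacent (a clique of size 5), so at least 5 colors are needed.
5 colors suffice: color 1 → {A, G}; color 2 → {B, C}; color 3 → {E, H}; color 4 → {F}; color 5 → {D}. Each edge has distinct colors on its endpoints.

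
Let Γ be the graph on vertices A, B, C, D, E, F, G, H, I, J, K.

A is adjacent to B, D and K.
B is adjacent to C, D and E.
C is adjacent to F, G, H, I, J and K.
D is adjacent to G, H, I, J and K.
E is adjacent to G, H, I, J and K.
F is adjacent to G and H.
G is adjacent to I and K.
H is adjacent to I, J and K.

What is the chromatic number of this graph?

3

E, H, I are pairwise adjacent, so at least 3 colors are needed.
3 colors suffice: color 1 → {C, D, E}; color 2 → {A, G, H}; color 3 → {B, F, I, J, K}. Each edge has distinct colors on its endpoints.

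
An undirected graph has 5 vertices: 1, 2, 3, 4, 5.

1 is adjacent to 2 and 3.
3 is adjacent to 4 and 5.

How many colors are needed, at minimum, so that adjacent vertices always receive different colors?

1 and 2 are adjacent, so at least 2 colors are needed.
2 colors suffice: 1=blue, 2=red, 3=red, 4=blue, 5=blue. No two adjacent vertices share a color.

2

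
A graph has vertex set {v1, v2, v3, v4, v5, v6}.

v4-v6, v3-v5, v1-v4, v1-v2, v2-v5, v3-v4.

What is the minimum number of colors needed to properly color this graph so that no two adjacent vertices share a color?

The cycle v2-v5-v3-v4-v1-v2 has odd length 5, so it cannot be 2-colored; at least 3 colors are needed.
A valid assignment using 3 colors: v1=3, v2=2, v3=2, v4=1, v5=1, v6=2. No two adjacent vertices share a color.

3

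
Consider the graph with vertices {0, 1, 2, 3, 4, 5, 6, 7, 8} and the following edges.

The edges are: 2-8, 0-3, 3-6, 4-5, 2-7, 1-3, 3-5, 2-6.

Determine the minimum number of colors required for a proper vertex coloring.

2 and 8 are adjacent, so at least 2 colors are needed.
2 colors suffice: color a → {2, 3, 4}; color b → {0, 1, 5, 6, 7, 8}. Each edge has distinct colors on its endpoints.

2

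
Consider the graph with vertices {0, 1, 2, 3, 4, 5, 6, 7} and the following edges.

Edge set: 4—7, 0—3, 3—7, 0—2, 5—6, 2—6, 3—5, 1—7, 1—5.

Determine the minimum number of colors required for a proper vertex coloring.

The cycle 0-2-6-5-3-0 has odd length 5, so it cannot be 2-colored; at least 3 colors are needed.
3 colors suffice: color red → {2, 5, 7}; color blue → {1, 3, 4, 6}; color green → {0}. Each edge has distinct colors on its endpoints.

3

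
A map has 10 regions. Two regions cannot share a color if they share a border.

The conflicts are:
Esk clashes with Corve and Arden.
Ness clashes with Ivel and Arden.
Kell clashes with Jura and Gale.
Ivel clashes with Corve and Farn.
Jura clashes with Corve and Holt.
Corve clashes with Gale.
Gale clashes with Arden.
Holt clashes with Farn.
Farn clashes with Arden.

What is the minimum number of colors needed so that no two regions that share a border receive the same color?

3

The cycle Arden-Farn-Ivel-Corve-Gale-Arden has odd length 5, so it cannot be 2-colored; at least 3 colors are needed.
One proper 3-coloring: Esk=2, Ness=3, Kell=1, Ivel=2, Jura=2, Corve=1, Gale=2, Holt=1, Farn=3, Arden=1. No two conflicting regions share a color.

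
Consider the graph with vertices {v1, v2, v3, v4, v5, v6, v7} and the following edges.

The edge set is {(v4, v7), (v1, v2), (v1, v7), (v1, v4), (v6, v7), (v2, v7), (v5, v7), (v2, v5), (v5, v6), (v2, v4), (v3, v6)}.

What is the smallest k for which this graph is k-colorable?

4

v1, v2, v4, v7 form a clique, so at least 4 colors are needed.
4 colors suffice: color red → {v3, v7}; color blue → {v2, v6}; color green → {v1, v5}; color yellow → {v4}. Every edge joins two different colors.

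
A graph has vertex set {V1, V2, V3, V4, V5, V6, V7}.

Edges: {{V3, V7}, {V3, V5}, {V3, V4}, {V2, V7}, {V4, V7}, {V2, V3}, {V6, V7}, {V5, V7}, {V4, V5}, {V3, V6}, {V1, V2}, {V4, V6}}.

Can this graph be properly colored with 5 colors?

Yes

The chromatic number is 4. V3, V4, V6, V7 are pairwise adjacent (a clique of size 4), so at least 4 colors are needed.
4 colors suffice: color R → {V1, V3}; color B → {V7}; color G → {V2, V4}; color Y → {V5, V6}.
Since 5 ≥ 4, a proper 5-coloring certainly exists.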